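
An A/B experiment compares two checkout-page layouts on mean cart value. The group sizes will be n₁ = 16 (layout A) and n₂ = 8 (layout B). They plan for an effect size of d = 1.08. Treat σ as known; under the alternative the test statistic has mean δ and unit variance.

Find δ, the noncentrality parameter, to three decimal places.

δ ≈ 2.494

The noncentrality parameter scales effect size by the design's sample-size factor: δ = d / √(1/n₁ + 1/n₂) = 1.08 / √(1/16 + 1/8) = 2.4942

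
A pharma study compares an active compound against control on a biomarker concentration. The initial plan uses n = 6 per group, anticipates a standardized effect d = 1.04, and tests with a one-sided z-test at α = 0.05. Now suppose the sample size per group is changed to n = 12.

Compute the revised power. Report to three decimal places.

With n = 12 per group: δ = d·√(n/2) = 1.04 × √(12/2) = 2.5475. Critical value z_{0.05} = 1.645.
Revised power = Φ(δ − 1.645) = Φ(0.903) = 0.8166.

Power ≈ 0.817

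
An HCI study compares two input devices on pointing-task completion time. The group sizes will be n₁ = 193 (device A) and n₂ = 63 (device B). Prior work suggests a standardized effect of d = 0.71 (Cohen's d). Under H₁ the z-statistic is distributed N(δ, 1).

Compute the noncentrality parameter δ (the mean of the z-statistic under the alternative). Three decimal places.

The noncentrality parameter scales effect size by the design's sample-size factor: δ = d / √(1/n₁ + 1/n₂) = 0.71 / √(1/193 + 1/63) = 4.8931

δ ≈ 4.893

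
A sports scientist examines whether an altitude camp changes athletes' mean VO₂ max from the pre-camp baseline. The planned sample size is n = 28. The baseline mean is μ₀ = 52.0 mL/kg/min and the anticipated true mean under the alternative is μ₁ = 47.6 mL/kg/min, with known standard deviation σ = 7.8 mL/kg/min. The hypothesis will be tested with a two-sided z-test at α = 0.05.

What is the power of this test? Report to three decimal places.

Standardized effect: d = |μ₁ − μ₀| / σ = |47.6 − 52.0| / 7.8 = 0.5641
Noncentrality parameter: δ = d·√n = 0.5641 × √28 = 2.9850
Two-sided α = 0.05 → critical value z_{0.025} = 1.960.
Power = Φ(δ − 1.960) + Φ(−δ − 1.960) = Φ(1.025) + Φ(-4.945) = 0.8473 + 0.0000 = 0.8473.

Power ≈ 0.847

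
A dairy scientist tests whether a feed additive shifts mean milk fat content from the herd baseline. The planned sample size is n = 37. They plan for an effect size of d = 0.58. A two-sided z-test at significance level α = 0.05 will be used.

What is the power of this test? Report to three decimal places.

Power ≈ 0.942

Noncentrality parameter: δ = d·√n = 0.58 × √37 = 3.5280
Two-sided α = 0.05 → critical value z_{0.025} = 1.960.
Power = Φ(δ − 1.960) + Φ(−δ − 1.960) = Φ(1.568) + Φ(-5.488) = 0.9416 + 0.0000 = 0.9416.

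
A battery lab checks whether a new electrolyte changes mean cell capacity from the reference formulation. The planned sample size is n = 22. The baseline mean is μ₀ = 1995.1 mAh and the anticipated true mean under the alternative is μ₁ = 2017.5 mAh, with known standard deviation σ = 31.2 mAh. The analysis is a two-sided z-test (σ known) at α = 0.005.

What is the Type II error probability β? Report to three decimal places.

β ≈ 0.288

Standardized effect: d = |μ₁ − μ₀| / σ = |2017.5 − 1995.1| / 31.2 = 0.7179
Noncentrality parameter: λ = d·√n = 0.7179 × √22 = 3.3675
Critical value for a two-sided test at α = 0.005: z_{α/2} = 2.807.
Power = Φ(λ − 2.807) + Φ(−λ − 2.807) = Φ(0.560) + Φ(-6.175) = 0.7124 + 0.0000 = 0.7124.
Type II error: β = 1 − power = 1 − 0.7124 = 0.2876.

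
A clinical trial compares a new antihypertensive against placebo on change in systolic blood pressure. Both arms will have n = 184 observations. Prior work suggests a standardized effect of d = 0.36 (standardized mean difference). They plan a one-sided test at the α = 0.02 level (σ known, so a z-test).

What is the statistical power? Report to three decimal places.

Power ≈ 0.919

Noncentrality parameter: δ = d·√(n/2) = 0.36 × √(184/2) = 3.4530
Critical value for a one-sided test at α = 0.02: z_α = 2.054.
Power = Φ(δ − 2.054) = Φ(1.399) = 0.9191.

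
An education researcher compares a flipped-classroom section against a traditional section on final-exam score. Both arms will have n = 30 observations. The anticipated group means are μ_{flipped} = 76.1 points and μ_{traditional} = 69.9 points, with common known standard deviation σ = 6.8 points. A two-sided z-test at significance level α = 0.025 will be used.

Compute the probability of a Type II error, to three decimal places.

β ≈ 0.099

Standardized effect: d = |μ_{flipped} − μ_{traditional}| / σ = |76.1 − 69.9| / 6.8 = 0.9118
Noncentrality parameter: δ = d·√(n/2) = 0.9118 × √(30/2) = 3.5312
Critical value for a two-sided test at α = 0.025: z_{α/2} = 2.241.
Power = Φ(δ − 2.241) + Φ(−δ − 2.241) = Φ(1.290) + Φ(-5.773) = 0.9014 + 0.0000 = 0.9014.
Type II error: β = 1 − power = 1 − 0.9014 = 0.0986.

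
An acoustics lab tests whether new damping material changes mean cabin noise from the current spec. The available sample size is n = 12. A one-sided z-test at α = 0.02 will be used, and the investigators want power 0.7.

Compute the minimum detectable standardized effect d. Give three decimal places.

d ≈ 0.744

Need Φ(δ − 2.054) = 0.7, so δ = 2.054 + 0.524 = 2.578.
δ = d·√n ⇒ d = δ/√n = 2.578/√12 = 0.7442.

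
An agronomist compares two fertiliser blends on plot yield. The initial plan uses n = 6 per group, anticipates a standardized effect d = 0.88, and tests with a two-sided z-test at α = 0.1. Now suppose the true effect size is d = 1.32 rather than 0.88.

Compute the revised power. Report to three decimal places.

With d = 1.32: δ = d·√(n/2) = 1.32 × √(6/2) = 2.2863. Critical value z_{0.05} = 1.645.
Revised power = Φ(δ − 1.645) + Φ(−δ − 1.645) = Φ(0.641) + Φ(-3.931) = 0.7394 + 0.0000 = 0.7394.

Power ≈ 0.739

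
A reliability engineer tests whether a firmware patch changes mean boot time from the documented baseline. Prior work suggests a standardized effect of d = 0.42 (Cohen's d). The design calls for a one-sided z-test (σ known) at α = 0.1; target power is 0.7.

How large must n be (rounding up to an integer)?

n = 19

For power 0.7 need Φ(δ − z_{0.1}) = 0.7, so δ = z_{0.1} + z_{0.30} = 1.282 + 0.524 = 1.806.
δ = d·√n ⇒ n = (δ/d)² = (1.806 / 0.42)² = 18.49.
Round up to the next whole unit.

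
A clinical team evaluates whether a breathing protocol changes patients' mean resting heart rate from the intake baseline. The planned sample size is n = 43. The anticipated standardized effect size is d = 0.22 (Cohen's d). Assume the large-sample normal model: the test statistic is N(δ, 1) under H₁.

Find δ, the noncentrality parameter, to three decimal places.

The noncentrality parameter scales effect size by the design's sample-size factor: δ = d·√n = 0.22 × √43 = 1.4426

δ ≈ 1.443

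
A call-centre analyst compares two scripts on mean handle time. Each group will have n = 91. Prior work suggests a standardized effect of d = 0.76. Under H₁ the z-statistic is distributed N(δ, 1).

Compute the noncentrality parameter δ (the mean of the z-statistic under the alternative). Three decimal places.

δ ≈ 5.126

δ = d·√(n/2) = 0.76 × √(91/2) = 5.1265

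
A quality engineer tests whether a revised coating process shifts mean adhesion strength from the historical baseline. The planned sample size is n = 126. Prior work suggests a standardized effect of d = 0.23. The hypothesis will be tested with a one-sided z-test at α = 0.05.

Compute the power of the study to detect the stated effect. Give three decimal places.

Power ≈ 0.826

Noncentrality parameter: δ = d·√n = 0.23 × √126 = 2.5817
Critical value for a one-sided test at α = 0.05: z_α = 1.645.
Power = Φ(δ − 1.645) = Φ(0.937) = 0.8256.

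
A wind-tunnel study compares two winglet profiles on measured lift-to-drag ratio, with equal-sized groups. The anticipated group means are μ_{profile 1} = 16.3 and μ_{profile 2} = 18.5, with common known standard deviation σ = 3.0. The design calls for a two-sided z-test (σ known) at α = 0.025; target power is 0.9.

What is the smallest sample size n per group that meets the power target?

Standardized effect: d = |μ_{profile 1} − μ_{profile 2}| / σ = |16.3 − 18.5| / 3.0 = 0.7333
For power 0.9 need Φ(δ − z_{0.0125}) = 0.9, so δ = z_{0.0125} + z_{0.10} = 2.241 + 1.282 = 3.523.
(For δ > 0 the lower-tail rejection region contributes negligibly to power, so the one-term inversion is standard.)
δ = d·√(n/2) ⇒ n = 2(δ/d)² = 2 × (3.523 / 0.7333)² = 46.16.
Round up to the next whole unit.

n = 47 per group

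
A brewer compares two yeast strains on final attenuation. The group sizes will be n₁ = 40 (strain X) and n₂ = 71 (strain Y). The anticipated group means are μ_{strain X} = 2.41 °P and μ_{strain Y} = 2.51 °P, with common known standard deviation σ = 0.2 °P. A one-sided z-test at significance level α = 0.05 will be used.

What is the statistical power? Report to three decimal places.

Standardized effect: d = |μ_{strain X} − μ_{strain Y}| / σ = |2.41 − 2.51| / 0.2 = 0.5000
Noncentrality parameter: δ = d / √(1/n₁ + 1/n₂) = 0.5000 / √(1/40 + 1/71) = 2.5291
One-sided α = 0.05 → critical value z_{0.05} = 1.645.
Power = P(Z > 1.645 − δ) = Φ(0.884) = 0.8117.

Power ≈ 0.812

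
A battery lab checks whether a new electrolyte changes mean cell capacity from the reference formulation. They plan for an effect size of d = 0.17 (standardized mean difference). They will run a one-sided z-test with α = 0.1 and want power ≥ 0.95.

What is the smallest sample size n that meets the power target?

Set Φ(δ − 1.282) = 0.95; then δ − 1.282 = Φ⁻¹(0.95) = 1.645, giving δ = 2.926.
δ = d·√n ⇒ n = (δ/d)² = (2.926 / 0.17)² = 296.33.
Rounding up, n = 297.

n = 297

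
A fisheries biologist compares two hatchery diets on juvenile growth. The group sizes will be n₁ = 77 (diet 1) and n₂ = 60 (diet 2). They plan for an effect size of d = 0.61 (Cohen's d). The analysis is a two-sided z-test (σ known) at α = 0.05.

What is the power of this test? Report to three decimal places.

Power ≈ 0.943

Noncentrality parameter: δ = d / √(1/n₁ + 1/n₂) = 0.61 / √(1/77 + 1/60) = 3.5423
Critical value for a two-sided test at α = 0.05: z_{α/2} = 1.960.
Power = Φ(δ − 1.960) + Φ(−δ − 1.960) = Φ(1.582) + Φ(-5.502) = 0.9432 + 0.0000 = 0.9432.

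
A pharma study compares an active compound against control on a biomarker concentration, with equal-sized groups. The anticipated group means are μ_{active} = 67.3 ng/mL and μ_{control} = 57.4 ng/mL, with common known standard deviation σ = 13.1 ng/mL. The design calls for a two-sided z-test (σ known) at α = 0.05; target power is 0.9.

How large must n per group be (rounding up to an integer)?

n = 37 per group

Standardized effect: d = |μ_{active} − μ_{control}| / σ = |67.3 − 57.4| / 13.1 = 0.7557
Set Φ(δ − 1.960) = 0.9; then δ − 1.960 = Φ⁻¹(0.9) = 1.282, giving δ = 3.242.
(For δ > 0 the lower-tail rejection region contributes negligibly to power, so the one-term inversion is standard.)
δ = d·√(n/2) ⇒ n = 2(δ/d)² = 2 × (3.242 / 0.7557)² = 36.80.
Round up to the next whole unit.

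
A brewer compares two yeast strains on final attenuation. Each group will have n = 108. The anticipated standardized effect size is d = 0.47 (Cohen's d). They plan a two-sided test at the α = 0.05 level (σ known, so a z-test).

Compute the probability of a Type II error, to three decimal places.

Noncentrality parameter: δ = d·√(n/2) = 0.47 × √(108/2) = 3.4538
Two-sided α = 0.05 → critical value z_{0.025} = 1.960.
Power = Φ(δ − 1.960) + Φ(−δ − 1.960) = Φ(1.494) + Φ(-5.414) = 0.9324 + 0.0000 = 0.9324.
Type II error: β = 1 − power = 1 − 0.9324 = 0.0676.

β ≈ 0.068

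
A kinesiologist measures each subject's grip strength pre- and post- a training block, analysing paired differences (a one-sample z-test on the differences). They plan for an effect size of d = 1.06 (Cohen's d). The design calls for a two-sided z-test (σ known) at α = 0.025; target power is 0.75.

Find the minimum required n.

Set Φ(δ − 2.241) = 0.75; then δ − 2.241 = Φ⁻¹(0.75) = 0.674, giving δ = 2.916.
(For δ > 0 the lower-tail rejection region contributes negligibly to power, so the one-term inversion is standard.)
δ = d·√n ⇒ n = (δ/d)² = (2.916 / 1.06)² = 7.57.
Rounding up, n = 8.

n = 8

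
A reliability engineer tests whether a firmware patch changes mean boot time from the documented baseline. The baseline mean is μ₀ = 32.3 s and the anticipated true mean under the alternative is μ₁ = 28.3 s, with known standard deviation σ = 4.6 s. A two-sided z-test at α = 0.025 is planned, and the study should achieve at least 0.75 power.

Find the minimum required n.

Standardized effect: d = |μ₁ − μ₀| / σ = |28.3 − 32.3| / 4.6 = 0.8696
For power 0.75 need Φ(δ − z_{0.0125}) = 0.75, so δ = z_{0.0125} + z_{0.25} = 2.241 + 0.674 = 2.916.
(Ignoring the negligible lower-tail rejection probability gives the usual closed-form inversion.)
δ = d·√n ⇒ n = (δ/d)² = (2.916 / 0.8696)² = 11.24.
Rounding up, n = 12.

n = 12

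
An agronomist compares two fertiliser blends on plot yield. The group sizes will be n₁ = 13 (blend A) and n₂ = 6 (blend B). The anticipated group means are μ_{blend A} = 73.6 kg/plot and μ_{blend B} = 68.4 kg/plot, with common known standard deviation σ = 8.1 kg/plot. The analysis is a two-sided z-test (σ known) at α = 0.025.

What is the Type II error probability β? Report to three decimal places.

β ≈ 0.826

Standardized effect: d = |μ_{blend A} − μ_{blend B}| / σ = |73.6 − 68.4| / 8.1 = 0.6420
Noncentrality parameter: δ = d / √(1/n₁ + 1/n₂) = 0.6420 / √(1/13 + 1/6) = 1.3007
Critical value for a two-sided test at α = 0.025: z_{α/2} = 2.241.
Power = Φ(δ − 2.241) + Φ(−δ − 2.241) = Φ(-0.941) + Φ(-3.542) = 0.1734 + 0.0002 = 0.1736.
Type II error: β = 1 − power = 1 − 0.1736 = 0.8264.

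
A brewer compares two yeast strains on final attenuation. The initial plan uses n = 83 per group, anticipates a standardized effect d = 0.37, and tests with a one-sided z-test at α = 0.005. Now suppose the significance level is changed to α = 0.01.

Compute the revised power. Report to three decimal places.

Power ≈ 0.523

δ = d·√(n/2) = 0.37 × √(83/2) = 2.3836 (unchanged). New critical value: z_{0.01} = 2.326.
Revised power = P(Z > 2.326 − δ) = Φ(0.057) = 0.5228.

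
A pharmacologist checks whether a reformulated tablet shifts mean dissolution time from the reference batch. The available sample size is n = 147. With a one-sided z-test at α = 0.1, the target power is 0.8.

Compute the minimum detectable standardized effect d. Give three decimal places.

d ≈ 0.175

Required noncentrality: δ = z_{0.1} + z_{0.20} = 1.282 + 0.842 = 2.123.
δ = d·√n ⇒ d = δ/√n = 2.123/√147 = 0.1751.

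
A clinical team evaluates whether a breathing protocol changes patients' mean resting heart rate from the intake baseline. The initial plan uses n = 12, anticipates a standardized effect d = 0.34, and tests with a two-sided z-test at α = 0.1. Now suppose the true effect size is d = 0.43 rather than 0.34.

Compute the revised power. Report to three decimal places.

With d = 0.43: δ = d·√n = 0.43 × √12 = 1.4896. Critical value z_{0.05} = 1.645.
Revised power = Φ(δ − 1.645) + Φ(−δ − 1.645) = Φ(-0.155) + Φ(-3.134) = 0.4383 + 0.0009 = 0.4392.

Power ≈ 0.439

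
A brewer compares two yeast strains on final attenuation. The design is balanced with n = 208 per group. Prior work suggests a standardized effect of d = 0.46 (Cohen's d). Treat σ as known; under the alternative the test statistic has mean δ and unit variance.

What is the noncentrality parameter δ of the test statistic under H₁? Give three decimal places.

δ ≈ 4.691

δ = d·√(n/2) = 0.46 × √(208/2) = 4.6911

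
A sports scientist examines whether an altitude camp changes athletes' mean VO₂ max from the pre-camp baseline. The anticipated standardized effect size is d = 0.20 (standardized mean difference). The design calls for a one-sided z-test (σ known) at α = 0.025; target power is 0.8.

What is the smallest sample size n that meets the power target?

For power 0.8 need Φ(δ − z_{0.025}) = 0.8, so δ = z_{0.025} + z_{0.20} = 1.960 + 0.842 = 2.802.
δ = d·√n ⇒ n = (δ/d)² = (2.802 / 0.20)² = 196.22.
Rounding up, n = 197.

n = 197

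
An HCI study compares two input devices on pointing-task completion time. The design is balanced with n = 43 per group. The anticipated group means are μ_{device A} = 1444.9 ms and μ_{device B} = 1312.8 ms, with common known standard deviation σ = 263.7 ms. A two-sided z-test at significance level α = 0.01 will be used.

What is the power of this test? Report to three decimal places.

Power ≈ 0.400

Standardized effect: d = |μ_{device A} − μ_{device B}| / σ = |1444.9 − 1312.8| / 263.7 = 0.5009
Noncentrality parameter: λ = d·√(n/2) = 0.5009 × √(43/2) = 2.3228
Critical value for a two-sided test at α = 0.01: z_{α/2} = 2.576.
Power = Φ(λ − 2.576) + Φ(−λ − 2.576) = Φ(-0.253) + Φ(-4.899) = 0.4001 + 0.0000 = 0.4001.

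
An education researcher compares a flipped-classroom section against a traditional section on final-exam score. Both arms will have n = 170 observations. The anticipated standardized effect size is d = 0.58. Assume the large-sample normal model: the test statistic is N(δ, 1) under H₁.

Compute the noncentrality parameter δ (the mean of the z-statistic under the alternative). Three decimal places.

δ ≈ 5.347

The noncentrality parameter scales effect size by the design's sample-size factor: δ = d·√(n/2) = 0.58 × √(170/2) = 5.3473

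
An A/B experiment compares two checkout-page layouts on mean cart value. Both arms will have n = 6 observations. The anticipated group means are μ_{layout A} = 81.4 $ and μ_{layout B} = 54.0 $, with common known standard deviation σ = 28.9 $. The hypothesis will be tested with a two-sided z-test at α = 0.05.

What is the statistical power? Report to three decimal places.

Standardized effect: d = |μ_{layout A} − μ_{layout B}| / σ = |81.4 − 54.0| / 28.9 = 0.9481
Noncentrality parameter: δ = d·√(n/2) = 0.9481 × √(6/2) = 1.6422
Two-sided α = 0.05 → critical value z_{0.025} = 1.960.
Power = Φ(δ − 1.960) + Φ(−δ − 1.960) = Φ(-0.318) + Φ(-3.602) = 0.3753 + 0.0002 = 0.3755.

Power ≈ 0.375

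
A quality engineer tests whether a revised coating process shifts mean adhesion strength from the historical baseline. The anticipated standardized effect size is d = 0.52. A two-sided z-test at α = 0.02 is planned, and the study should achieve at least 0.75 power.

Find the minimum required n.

Set Φ(δ − 2.326) = 0.75; then δ − 2.326 = Φ⁻¹(0.75) = 0.674, giving δ = 3.001.
(The Φ(−δ − z_{α/2}) term is vanishingly small for δ > 0 and is dropped in the standard sample-size formula.)
δ = d·√n ⇒ n = (δ/d)² = (3.001 / 0.52)² = 33.30.
Rounding up, n = 34.

n = 34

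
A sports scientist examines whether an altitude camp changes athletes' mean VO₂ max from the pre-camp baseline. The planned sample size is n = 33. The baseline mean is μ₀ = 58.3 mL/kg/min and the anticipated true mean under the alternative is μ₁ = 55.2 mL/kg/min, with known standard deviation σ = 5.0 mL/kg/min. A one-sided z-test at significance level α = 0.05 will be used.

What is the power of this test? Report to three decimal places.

Power ≈ 0.972

Standardized effect: d = |μ₁ − μ₀| / σ = |55.2 − 58.3| / 5.0 = 0.6200
Noncentrality parameter: δ = d·√n = 0.6200 × √33 = 3.5616
Critical value for a one-sided test at α = 0.05: z_α = 1.645.
Power = Φ(δ − 1.645) = Φ(1.917) = 0.9724.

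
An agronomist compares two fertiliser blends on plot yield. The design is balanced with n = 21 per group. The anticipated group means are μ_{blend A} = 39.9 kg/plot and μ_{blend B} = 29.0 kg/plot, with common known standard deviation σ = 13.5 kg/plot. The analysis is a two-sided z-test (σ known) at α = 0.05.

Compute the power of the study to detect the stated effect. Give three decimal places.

Standardized effect: d = |μ_{blend A} − μ_{blend B}| / σ = |39.9 − 29.0| / 13.5 = 0.8074
Noncentrality parameter: δ = d·√(n/2) = 0.8074 × √(21/2) = 2.6163
Critical value for a two-sided test at α = 0.05: z_{α/2} = 1.960.
Power = Φ(δ − 1.960) + Φ(−δ − 1.960) = Φ(0.656) + Φ(-4.576) = 0.7442 + 0.0000 = 0.7442.

Power ≈ 0.744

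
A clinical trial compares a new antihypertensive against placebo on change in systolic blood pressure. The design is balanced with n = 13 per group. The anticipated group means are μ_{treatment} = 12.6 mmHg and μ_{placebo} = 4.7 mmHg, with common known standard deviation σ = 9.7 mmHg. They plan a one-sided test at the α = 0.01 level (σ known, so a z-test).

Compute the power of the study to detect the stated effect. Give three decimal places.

Standardized effect: d = |μ_{treatment} − μ_{placebo}| / σ = |12.6 − 4.7| / 9.7 = 0.8144
Noncentrality parameter: λ = d·√(n/2) = 0.8144 × √(13/2) = 2.0764
Critical value for a one-sided test at α = 0.01: z_α = 2.326.
Power = P(Z > 2.326 − λ) = Φ(-0.250) = 0.4013.

Power ≈ 0.401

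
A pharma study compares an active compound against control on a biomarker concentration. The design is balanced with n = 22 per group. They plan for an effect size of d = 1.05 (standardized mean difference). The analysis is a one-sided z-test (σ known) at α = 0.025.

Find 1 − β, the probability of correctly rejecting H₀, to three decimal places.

Power ≈ 0.936

Noncentrality parameter: δ = d·√(n/2) = 1.05 × √(22/2) = 3.4825
One-sided α = 0.025 → critical value z_{0.025} = 1.960.
Power = Φ(δ − 1.960) = Φ(1.522) = 0.9361.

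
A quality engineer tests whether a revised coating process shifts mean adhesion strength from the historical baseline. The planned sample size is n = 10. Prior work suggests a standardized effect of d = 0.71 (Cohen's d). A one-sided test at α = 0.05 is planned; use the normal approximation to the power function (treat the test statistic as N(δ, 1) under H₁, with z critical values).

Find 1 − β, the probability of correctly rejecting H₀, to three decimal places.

Noncentrality parameter: δ = d·√n = 0.71 × √10 = 2.2452
One-sided α = 0.05 → critical value z_{0.05} = 1.645.
Power = Φ(δ − 1.645) = Φ(0.600) = 0.7259.

Power ≈ 0.726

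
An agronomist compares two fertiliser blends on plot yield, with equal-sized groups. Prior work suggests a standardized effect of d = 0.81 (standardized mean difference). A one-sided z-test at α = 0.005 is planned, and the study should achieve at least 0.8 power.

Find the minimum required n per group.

n = 36 per group

For power 0.8 need Φ(δ − z_{0.005}) = 0.8, so δ = z_{0.005} + z_{0.20} = 2.576 + 0.842 = 3.417.
δ = d·√(n/2) ⇒ n = 2(δ/d)² = 2 × (3.417 / 0.81)² = 35.60.
Rounding up, n = 36 per group.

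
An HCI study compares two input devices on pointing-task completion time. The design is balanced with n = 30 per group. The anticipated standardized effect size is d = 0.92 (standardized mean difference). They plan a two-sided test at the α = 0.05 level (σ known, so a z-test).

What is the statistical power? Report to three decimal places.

Noncentrality parameter: δ = d·√(n/2) = 0.92 × √(30/2) = 3.5631
Critical value for a two-sided test at α = 0.05: z_{α/2} = 1.960.
Power = Φ(δ − 1.960) + Φ(−δ − 1.960) = Φ(1.603) + Φ(-5.523) = 0.9456 + 0.0000 = 0.9456.

Power ≈ 0.946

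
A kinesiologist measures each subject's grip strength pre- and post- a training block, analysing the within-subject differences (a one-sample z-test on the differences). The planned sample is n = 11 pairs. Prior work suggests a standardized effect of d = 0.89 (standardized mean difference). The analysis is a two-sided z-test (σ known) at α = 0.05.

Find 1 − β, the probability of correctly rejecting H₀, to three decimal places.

Noncentrality parameter: δ = d·√n = 0.89 × √11 = 2.9518
Two-sided α = 0.05 → critical value z_{0.025} = 1.960.
Power = Φ(δ − 1.960) + Φ(−δ − 1.960) = Φ(0.992) + Φ(-4.912) = 0.8394 + 0.0000 = 0.8394.

Power ≈ 0.839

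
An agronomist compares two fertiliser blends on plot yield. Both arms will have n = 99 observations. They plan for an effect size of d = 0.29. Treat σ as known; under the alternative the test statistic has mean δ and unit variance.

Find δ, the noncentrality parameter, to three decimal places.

δ ≈ 2.040

δ = d·√(n/2) = 0.29 × √(99/2) = 2.0403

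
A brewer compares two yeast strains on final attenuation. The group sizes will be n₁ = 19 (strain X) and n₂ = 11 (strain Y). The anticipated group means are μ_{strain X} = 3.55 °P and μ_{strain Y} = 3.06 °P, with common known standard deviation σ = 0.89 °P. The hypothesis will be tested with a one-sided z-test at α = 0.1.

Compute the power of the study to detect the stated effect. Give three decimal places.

Power ≈ 0.568

Standardized effect: d = |μ_{strain X} − μ_{strain Y}| / σ = |3.55 − 3.06| / 0.89 = 0.5506
Noncentrality parameter: δ = d / √(1/n₁ + 1/n₂) = 0.5506 / √(1/19 + 1/11) = 1.4532
One-sided α = 0.1 → critical value z_{0.1} = 1.282.
Power = Φ(δ − 1.282) = Φ(0.172) = 0.5681.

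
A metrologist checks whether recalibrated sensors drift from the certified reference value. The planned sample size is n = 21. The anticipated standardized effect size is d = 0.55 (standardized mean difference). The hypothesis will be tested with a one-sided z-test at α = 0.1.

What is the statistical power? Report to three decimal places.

Power ≈ 0.892

Noncentrality parameter: δ = d·√n = 0.55 × √21 = 2.5204
One-sided α = 0.1 → critical value z_{0.1} = 1.282.
Power = P(Z > 1.282 − δ) = Φ(1.239) = 0.8923.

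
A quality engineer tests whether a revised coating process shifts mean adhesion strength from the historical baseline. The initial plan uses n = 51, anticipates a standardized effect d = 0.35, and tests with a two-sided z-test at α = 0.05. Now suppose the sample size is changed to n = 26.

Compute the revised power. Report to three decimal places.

With n = 26: δ = d·√n = 0.35 × √26 = 1.7847. Critical value z_{0.025} = 1.960.
Revised power = Φ(δ − 1.960) + Φ(−δ − 1.960) = Φ(-0.175) + Φ(-3.745) = 0.4304 + 0.0001 = 0.4305.

Power ≈ 0.431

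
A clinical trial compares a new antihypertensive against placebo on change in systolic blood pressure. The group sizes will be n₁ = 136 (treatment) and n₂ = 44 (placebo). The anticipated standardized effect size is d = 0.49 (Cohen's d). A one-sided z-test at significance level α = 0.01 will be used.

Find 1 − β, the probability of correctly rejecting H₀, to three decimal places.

Power ≈ 0.691

Noncentrality parameter: δ = d / √(1/n₁ + 1/n₂) = 0.49 / √(1/136 + 1/44) = 2.8252
Critical value for a one-sided test at α = 0.01: z_α = 2.326.
Power = P(Z > 2.326 − δ) = Φ(0.499) = 0.6911.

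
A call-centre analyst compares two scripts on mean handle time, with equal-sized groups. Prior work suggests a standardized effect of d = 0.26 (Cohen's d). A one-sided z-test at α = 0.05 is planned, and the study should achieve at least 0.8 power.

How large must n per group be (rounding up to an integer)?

Set Φ(δ − 1.645) = 0.8; then δ − 1.645 = Φ⁻¹(0.8) = 0.842, giving δ = 2.486.
δ = d·√(n/2) ⇒ n = 2(δ/d)² = 2 × (2.486 / 0.26)² = 182.92.
Rounding up, n = 183 per group.

n = 183 per group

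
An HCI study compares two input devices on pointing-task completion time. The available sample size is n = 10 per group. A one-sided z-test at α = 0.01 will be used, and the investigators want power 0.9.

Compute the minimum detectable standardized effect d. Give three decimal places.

d ≈ 1.614

Need Φ(δ − 2.326) = 0.9, so δ = 2.326 + 1.282 = 3.608.
δ = d·√(n/2) ⇒ d = δ/√(n/2) = 3.608/√(10/2) = 1.6135.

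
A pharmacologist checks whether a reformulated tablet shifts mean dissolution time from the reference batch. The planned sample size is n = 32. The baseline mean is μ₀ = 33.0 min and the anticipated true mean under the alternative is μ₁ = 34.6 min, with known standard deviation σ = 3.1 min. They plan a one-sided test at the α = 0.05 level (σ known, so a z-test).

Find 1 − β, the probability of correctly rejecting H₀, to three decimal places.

Standardized effect: d = |μ₁ − μ₀| / σ = |34.6 − 33.0| / 3.1 = 0.5161
Noncentrality parameter: δ = d·√n = 0.5161 × √32 = 2.9197
One-sided α = 0.05 → critical value z_{0.05} = 1.645.
Power = P(Z > 1.645 − δ) = Φ(1.275) = 0.8988.

Power ≈ 0.899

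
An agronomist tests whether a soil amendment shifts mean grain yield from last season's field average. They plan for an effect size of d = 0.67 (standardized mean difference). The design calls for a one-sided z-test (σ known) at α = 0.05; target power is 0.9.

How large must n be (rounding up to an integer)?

n = 20

Set Φ(δ − 1.645) = 0.9; then δ − 1.645 = Φ⁻¹(0.9) = 1.282, giving δ = 2.926.
δ = d·√n ⇒ n = (δ/d)² = (2.926 / 0.67)² = 19.08.
Rounding up, n = 20.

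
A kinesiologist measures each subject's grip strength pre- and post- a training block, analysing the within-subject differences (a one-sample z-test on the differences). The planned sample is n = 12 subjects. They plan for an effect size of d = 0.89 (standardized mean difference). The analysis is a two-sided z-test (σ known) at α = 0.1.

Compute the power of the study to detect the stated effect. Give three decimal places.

Noncentrality parameter: δ = d·√n = 0.89 × √12 = 3.0831
Two-sided α = 0.1 → critical value z_{0.05} = 1.645.
Power = Φ(δ − 1.645) + Φ(−δ − 1.645) = Φ(1.438) + Φ(-4.728) = 0.9248 + 0.0000 = 0.9248.

Power ≈ 0.925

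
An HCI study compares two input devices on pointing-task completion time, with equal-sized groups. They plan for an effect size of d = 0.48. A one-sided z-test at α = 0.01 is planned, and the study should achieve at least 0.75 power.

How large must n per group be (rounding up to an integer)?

Set Φ(δ − 2.326) = 0.75; then δ − 2.326 = Φ⁻¹(0.75) = 0.674, giving δ = 3.001.
δ = d·√(n/2) ⇒ n = 2(δ/d)² = 2 × (3.001 / 0.48)² = 78.17.
Rounding up, n = 79 per group.

n = 79 per group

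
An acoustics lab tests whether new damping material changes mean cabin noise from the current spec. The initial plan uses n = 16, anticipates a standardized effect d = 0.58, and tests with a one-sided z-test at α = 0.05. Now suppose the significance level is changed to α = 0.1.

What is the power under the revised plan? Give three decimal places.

δ = d·√n = 0.58 × √16 = 2.3200 (unchanged). New critical value: z_{0.1} = 1.282.
Revised power = Φ(δ − 1.282) = Φ(1.038) = 0.8505.

Power ≈ 0.850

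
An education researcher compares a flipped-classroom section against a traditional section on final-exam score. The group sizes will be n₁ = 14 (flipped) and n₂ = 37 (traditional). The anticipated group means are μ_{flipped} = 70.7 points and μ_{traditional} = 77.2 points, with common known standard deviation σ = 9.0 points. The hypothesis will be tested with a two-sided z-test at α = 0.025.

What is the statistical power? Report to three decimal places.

Standardized effect: d = |μ_{flipped} − μ_{traditional}| / σ = |70.7 − 77.2| / 9.0 = 0.7222
Noncentrality parameter: δ = d / √(1/n₁ + 1/n₂) = 0.7222 / √(1/14 + 1/37) = 2.3017
Critical value for a two-sided test at α = 0.025: z_{α/2} = 2.241.
Power = Φ(δ − 2.241) + Φ(−δ − 2.241) = Φ(0.060) + Φ(-4.543) = 0.5240 + 0.0000 = 0.5240.

Power ≈ 0.524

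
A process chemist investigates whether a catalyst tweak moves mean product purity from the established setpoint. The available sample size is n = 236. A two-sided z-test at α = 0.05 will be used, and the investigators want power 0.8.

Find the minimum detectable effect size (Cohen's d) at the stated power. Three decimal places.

Need Φ(δ − 1.960) = 0.8, so δ = 1.960 + 0.842 = 2.802.
(The second rejection-region term Φ(−δ − z_{α/2}) is negligible and dropped.)
δ = d·√n ⇒ d = δ/√n = 2.802/√236 = 0.1824.

d ≈ 0.182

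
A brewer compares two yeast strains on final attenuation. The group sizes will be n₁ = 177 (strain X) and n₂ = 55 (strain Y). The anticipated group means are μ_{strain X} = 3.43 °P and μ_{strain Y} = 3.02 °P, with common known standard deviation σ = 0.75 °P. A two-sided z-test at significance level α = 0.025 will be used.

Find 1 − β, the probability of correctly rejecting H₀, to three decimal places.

Standardized effect: d = |μ_{strain X} − μ_{strain Y}| / σ = |3.43 − 3.02| / 0.75 = 0.5467
Noncentrality parameter: δ = d / √(1/n₁ + 1/n₂) = 0.5467 / √(1/177 + 1/55) = 3.5412
Two-sided α = 0.025 → critical value z_{0.0125} = 2.241.
Power = Φ(δ − 2.241) + Φ(−δ − 2.241) = Φ(1.300) + Φ(-5.783) = 0.9032 + 0.0000 = 0.9032.

Power ≈ 0.903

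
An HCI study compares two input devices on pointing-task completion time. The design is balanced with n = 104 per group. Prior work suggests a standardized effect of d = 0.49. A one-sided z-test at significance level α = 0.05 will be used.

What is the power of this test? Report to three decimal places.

Noncentrality parameter: δ = d·√(n/2) = 0.49 × √(104/2) = 3.5334
Critical value for a one-sided test at α = 0.05: z_α = 1.645.
Power = Φ(δ − 1.645) = Φ(1.889) = 0.9705.

Power ≈ 0.971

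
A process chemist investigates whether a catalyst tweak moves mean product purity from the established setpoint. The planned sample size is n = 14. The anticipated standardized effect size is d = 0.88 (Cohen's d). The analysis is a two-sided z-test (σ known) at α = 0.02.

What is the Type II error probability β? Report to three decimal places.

β ≈ 0.167

Noncentrality parameter: δ = d·√n = 0.88 × √14 = 3.2927
Critical value for a two-sided test at α = 0.02: z_{α/2} = 2.326.
Power = Φ(δ − 2.326) + Φ(−δ − 2.326) = Φ(0.966) + Φ(-5.619) = 0.8331 + 0.0000 = 0.8331.
Type II error: β = 1 − power = 1 − 0.8331 = 0.1669.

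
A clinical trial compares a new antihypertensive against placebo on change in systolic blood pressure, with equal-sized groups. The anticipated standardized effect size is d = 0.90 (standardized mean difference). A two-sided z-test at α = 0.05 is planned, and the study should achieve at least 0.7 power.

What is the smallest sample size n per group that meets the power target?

n = 16 per group

Set Φ(δ − 1.960) = 0.7; then δ − 1.960 = Φ⁻¹(0.7) = 0.524, giving δ = 2.484.
(The Φ(−δ − z_{α/2}) term is vanishingly small for δ > 0 and is dropped in the standard sample-size formula.)
δ = d·√(n/2) ⇒ n = 2(δ/d)² = 2 × (2.484 / 0.90)² = 15.24.
Round up to the next whole unit.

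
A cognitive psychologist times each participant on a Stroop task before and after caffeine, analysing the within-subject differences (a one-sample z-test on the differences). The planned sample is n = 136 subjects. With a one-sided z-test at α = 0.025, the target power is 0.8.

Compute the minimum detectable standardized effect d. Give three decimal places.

Required noncentrality: δ = z_{0.025} + z_{0.20} = 1.960 + 0.842 = 2.802.
δ = d·√n ⇒ d = δ/√n = 2.802/√136 = 0.2402.

d ≈ 0.240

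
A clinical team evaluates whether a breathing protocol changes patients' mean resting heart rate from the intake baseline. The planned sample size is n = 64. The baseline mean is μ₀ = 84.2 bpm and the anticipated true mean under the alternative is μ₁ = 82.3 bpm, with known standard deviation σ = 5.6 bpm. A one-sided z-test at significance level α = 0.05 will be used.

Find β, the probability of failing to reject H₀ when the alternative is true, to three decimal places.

β ≈ 0.142

Standardized effect: d = |μ₁ − μ₀| / σ = |82.3 − 84.2| / 5.6 = 0.3393
Noncentrality parameter: δ = d·√n = 0.3393 × √64 = 2.7143
One-sided α = 0.05 → critical value z_{0.05} = 1.645.
Power = P(Z > 1.645 − δ) = Φ(1.069) = 0.8576.
Type II error: β = 1 − power = 1 − 0.8576 = 0.1424.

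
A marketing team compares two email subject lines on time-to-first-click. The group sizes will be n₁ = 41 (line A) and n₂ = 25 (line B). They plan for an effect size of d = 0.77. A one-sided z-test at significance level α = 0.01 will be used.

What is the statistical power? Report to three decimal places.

Noncentrality parameter: δ = d / √(1/n₁ + 1/n₂) = 0.77 / √(1/41 + 1/25) = 3.0345
One-sided α = 0.01 → critical value z_{0.01} = 2.326.
Power = P(Z > 2.326 − δ) = Φ(0.708) = 0.7606.

Power ≈ 0.761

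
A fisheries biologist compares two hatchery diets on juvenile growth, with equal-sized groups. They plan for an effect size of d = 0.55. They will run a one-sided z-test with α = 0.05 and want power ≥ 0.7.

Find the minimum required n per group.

n = 32 per group

Set Φ(δ − 1.645) = 0.7; then δ − 1.645 = Φ⁻¹(0.7) = 0.524, giving δ = 2.169.
δ = d·√(n/2) ⇒ n = 2(δ/d)² = 2 × (2.169 / 0.55)² = 31.11.
Rounding up, n = 32 per group.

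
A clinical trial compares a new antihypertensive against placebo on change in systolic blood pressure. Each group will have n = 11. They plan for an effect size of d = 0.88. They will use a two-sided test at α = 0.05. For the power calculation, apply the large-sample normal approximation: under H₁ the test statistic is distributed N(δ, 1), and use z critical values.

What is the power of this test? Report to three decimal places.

Noncentrality parameter: λ = d·√(n/2) = 0.88 × √(11/2) = 2.0638
Critical value for a two-sided test at α = 0.05: z_{α/2} = 1.960.
Power = Φ(λ − 1.960) + Φ(−λ − 1.960) = Φ(0.104) + Φ(-4.024) = 0.5413 + 0.0000 = 0.5414.

Power ≈ 0.541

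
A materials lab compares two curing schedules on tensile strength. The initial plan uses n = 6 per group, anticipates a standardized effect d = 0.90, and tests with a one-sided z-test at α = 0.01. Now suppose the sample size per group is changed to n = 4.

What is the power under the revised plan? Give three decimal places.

With n = 4 per group: δ = d·√(n/2) = 0.90 × √(4/2) = 1.2728. Critical value z_{0.01} = 2.326.
Revised power = Φ(δ − 2.326) = Φ(-1.054) = 0.1460.

Power ≈ 0.146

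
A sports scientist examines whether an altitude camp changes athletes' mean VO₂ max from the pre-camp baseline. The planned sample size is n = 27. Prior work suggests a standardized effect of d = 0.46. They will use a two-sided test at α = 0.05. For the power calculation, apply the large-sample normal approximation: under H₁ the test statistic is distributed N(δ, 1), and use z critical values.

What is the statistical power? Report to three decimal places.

Noncentrality parameter: δ = d·√n = 0.46 × √27 = 2.3902
Critical value for a two-sided test at α = 0.05: z_{α/2} = 1.960.
Power = Φ(δ − 1.960) + Φ(−δ − 1.960) = Φ(0.430) + Φ(-4.350) = 0.6665 + 0.0000 = 0.6665.

Power ≈ 0.667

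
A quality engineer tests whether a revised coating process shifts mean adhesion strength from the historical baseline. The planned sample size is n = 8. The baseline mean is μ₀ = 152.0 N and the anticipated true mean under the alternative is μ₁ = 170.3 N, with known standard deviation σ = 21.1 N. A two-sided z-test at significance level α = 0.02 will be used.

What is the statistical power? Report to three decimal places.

Power ≈ 0.550

Standardized effect: d = |μ₁ − μ₀| / σ = |170.3 − 152.0| / 21.1 = 0.8673
Noncentrality parameter: δ = d·√n = 0.8673 × √8 = 2.4531
Two-sided α = 0.02 → critical value z_{0.01} = 2.326.
Power = Φ(δ − 2.326) + Φ(−δ − 2.326) = Φ(0.127) + Φ(-4.779) = 0.5504 + 0.0000 = 0.5504.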